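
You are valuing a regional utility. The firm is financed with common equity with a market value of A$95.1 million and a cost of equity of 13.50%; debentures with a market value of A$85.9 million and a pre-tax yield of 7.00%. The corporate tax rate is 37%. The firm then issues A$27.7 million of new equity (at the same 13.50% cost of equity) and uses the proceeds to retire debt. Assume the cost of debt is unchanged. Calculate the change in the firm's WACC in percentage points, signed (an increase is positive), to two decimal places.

Current WACC:
Total capital V = 95.1 + 85.9 = 181.
Equity: weight = 95.1/181 = 0.5254; cost = 13.5%.
Debentures: weight = 85.9/181 = 0.4746; after-tax cost = 7% × (1 − 37%) = 4.4100%.
WACC = 0.5254 × 13.5000% + 0.4746 × 4.4100% = 9.1860%.
After the change:
Total capital V = 122.8 + 58.2 = 181.
Equity: weight = 122.8/181 = 0.6785; cost = 13.5%.
Debentures: weight = 58.2/181 = 0.3215; after-tax cost = 7% × (1 − 37%) = 4.4100%.
WACC = 0.6785 × 13.5000% + 0.3215 × 4.4100% = 10.5771%.
Change in WACC = 10.5771% − 9.1860% = 1.3911 pp.

+1.39 pp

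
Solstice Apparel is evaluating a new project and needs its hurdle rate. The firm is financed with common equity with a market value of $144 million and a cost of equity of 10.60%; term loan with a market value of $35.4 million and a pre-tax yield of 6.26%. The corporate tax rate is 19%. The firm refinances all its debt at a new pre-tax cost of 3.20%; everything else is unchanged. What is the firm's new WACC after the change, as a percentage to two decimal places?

After the change:
Total capital V = 144 + 35.4 = 179.4.
Equity: weight = 144/179.4 = 0.8027; cost = 10.6%.
Term loan: weight = 35.4/179.4 = 0.1973; after-tax cost = 3.2% × (1 − 19%) = 2.5920%.
WACC = 0.8027 × 10.6000% + 0.1973 × 2.5920% = 9.0198%.

9.02%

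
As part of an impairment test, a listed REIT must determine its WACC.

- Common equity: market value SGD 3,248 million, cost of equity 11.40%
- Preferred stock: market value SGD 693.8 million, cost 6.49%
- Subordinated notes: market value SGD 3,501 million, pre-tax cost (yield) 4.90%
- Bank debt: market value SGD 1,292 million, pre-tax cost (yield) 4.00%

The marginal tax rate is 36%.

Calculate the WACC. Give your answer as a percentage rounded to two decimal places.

6.39%

Total capital V = 3248 + 693.8 + 3501 + 1292 = 8734.8.
Equity: weight = 3248/8734.8 = 0.3718; cost = 11.4%.
Preferred: weight = 693.8/8734.8 = 0.0794; cost = 6.49%.
Subordinated notes: weight = 3501/8734.8 = 0.4008; after-tax cost = 4.9% × (1 − 36%) = 3.1360%.
Bank debt: weight = 1292/8734.8 = 0.1479; after-tax cost = 4% × (1 − 36%) = 2.5600%.
WACC = 0.3718 × 11.4000% + 0.0794 × 6.4900% + 0.4008 × 3.1360% + 0.1479 × 2.5600% = 6.3901%.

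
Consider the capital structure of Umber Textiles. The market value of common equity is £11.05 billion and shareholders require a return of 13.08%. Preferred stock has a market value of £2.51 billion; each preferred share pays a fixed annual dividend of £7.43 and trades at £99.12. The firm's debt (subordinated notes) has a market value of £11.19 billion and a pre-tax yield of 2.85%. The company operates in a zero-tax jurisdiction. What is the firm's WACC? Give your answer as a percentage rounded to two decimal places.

7.89%

Cost of preferred: Rp = 7.43 / 99.12 = 7.4960%.
Total capital V = 11.05 + 2.51 + 11.19 = 24.75.
Equity: weight = 11.05/24.75 = 0.4465; cost = 13.08%.
Preferred: weight = 2.51/24.75 = 0.1014; cost = 7.496%.
Subordinated notes: weight = 11.19/24.75 = 0.4521; after-tax cost = 2.85% × (1 − 0%) = 2.8500%.
WACC = 0.4465 × 13.0800% + 0.1014 × 7.4960% + 0.4521 × 2.8500% = 7.8885%.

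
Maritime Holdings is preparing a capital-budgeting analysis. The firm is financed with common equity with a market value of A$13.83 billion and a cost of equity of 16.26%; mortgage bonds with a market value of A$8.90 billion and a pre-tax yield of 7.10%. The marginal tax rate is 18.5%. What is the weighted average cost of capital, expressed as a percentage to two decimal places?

12.16%

Total capital V = 13.83 + 8.9 = 22.73.
Equity: weight = 13.83/22.73 = 0.6084; cost = 16.26%.
Mortgage bonds: weight = 8.9/22.73 = 0.3916; after-tax cost = 7.1% × (1 − 18.5%) = 5.7865%.
WACC = 0.6084 × 16.2600% + 0.3916 × 5.7865% = 12.1591%.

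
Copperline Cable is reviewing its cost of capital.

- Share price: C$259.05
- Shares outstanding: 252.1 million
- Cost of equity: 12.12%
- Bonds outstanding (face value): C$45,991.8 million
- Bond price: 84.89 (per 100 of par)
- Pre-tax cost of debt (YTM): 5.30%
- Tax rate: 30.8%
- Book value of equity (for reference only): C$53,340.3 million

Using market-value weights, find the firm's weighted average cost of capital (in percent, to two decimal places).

8.96%

Market value of equity E = 259.05 × 252.1m = 65306.505m. Market value of debt D = 45991.8m × 84.89/100 = 39042.43902m.
Total capital V = 65306.505 + 39042.43902 = 104348.94402.
Equity: weight = 65306.505/104348.94402 = 0.6258; cost = 12.12%.
Bonds outstanding: weight = 39042.43902/104348.94402 = 0.3742; after-tax cost = 5.3% × (1 − 30.8%) = 3.6676%.
WACC = 0.6258 × 12.1200% + 0.3742 × 3.6676% = 8.9575%.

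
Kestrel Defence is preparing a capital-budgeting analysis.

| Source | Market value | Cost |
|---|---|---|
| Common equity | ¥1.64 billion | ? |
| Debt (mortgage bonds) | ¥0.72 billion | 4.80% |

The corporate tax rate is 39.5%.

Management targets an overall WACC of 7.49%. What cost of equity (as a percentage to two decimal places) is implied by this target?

9.50%

Total capital V = 1.64 + 0.72 = 2.36.
Equity weight = 1.64/2.36 = 0.6949.
Mortgage bonds weight = 0.72/2.36 = 0.3051.
Debt contribution = 0.3051 × 4.8% × (1 − 39.5%) = 0.8860%.
Required equity contribution = 7.49% − 0.8860% = 6.6040%.
Re = 6.6040% / 0.6949 = 9.5034%.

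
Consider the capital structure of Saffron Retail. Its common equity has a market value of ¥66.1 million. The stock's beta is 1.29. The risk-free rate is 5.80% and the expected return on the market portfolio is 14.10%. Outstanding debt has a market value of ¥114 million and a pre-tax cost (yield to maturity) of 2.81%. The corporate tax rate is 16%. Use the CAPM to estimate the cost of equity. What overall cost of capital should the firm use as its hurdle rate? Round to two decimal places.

Market risk premium = 14.1% − 5.8% = 8.3%.
Cost of equity via CAPM: Re = 5.8% + 1.29 × 8.3% = 16.5070%.
Total capital V = 66.1 + 114 = 180.1.
Equity: weight = 66.1/180.1 = 0.3670; cost = 16.507%.
Debt: weight = 114/180.1 = 0.6330; after-tax cost = 2.81% × (1 − 16%) = 2.3604%.
WACC = 0.3670 × 16.5070% + 0.6330 × 2.3604% = 7.5525%.

7.55%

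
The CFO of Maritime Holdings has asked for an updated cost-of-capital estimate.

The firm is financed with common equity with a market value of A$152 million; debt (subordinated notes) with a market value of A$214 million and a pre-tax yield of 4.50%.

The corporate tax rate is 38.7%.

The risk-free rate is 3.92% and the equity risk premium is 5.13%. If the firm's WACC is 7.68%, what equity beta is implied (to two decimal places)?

Total capital V = 152 + 214 = 366.
Equity weight = 152/366 = 0.4153.
Subordinated notes weight = 214/366 = 0.5847.
Debt contribution = 0.5847 × 4.5% × (1 − 38.7%) = 1.6129%.
Required equity contribution = 7.68% − 1.6129% = 6.0671%  ⇒  Re = 14.6090%.
CAPM: 14.6090% = 3.92% + β × 5.13%  ⇒  β = 2.0836.

2.08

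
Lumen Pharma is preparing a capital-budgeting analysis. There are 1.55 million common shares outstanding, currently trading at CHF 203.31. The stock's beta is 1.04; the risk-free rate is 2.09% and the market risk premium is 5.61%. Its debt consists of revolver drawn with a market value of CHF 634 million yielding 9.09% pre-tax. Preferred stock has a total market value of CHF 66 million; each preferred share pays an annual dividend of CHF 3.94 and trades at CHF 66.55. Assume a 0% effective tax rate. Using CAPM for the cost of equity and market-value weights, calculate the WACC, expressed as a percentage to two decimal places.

Cost of equity via CAPM: Re = 2.09% + 1.04 × 5.61% = 7.9244%.
Cost of preferred: Rp = 3.94 / 66.55 = 5.9204%.
Market value of equity E = 203.31 × 1.55m = 315.1305m.
Total capital V = 315.1305 + 66 + 634 = 1015.1305.
Equity: weight = 315.1305/1015.1305 = 0.3104; cost = 7.9244%.
Preferred: weight = 66/1015.1305 = 0.0650; cost = 5.9204%.
Revolver drawn: weight = 634/1015.1305 = 0.6246; after-tax cost = 9.09% × (1 − 0%) = 9.0900%.
WACC = 0.3104 × 7.9244% + 0.0650 × 5.9204% + 0.6246 × 9.0900% = 8.5221%.

8.52%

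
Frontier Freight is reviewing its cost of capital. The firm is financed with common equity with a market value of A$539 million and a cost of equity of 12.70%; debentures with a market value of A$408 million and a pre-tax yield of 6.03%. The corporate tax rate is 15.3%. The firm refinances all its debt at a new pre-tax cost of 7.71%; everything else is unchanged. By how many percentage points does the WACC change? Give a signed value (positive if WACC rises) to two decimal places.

+0.61 pp

Current WACC:
Total capital V = 539 + 408 = 947.
Equity: weight = 539/947 = 0.5692; cost = 12.7%.
Debentures: weight = 408/947 = 0.4308; after-tax cost = 6.03% × (1 − 15.3%) = 5.1074%.
WACC = 0.5692 × 12.7000% + 0.4308 × 5.1074% = 9.4289%.
After the change:
Total capital V = 539 + 408 = 947.
Equity: weight = 539/947 = 0.5692; cost = 12.7%.
Debentures: weight = 408/947 = 0.4308; after-tax cost = 7.71% × (1 − 15.3%) = 6.5304%.
WACC = 0.5692 × 12.7000% + 0.4308 × 6.5304% = 10.0419%.
Change in WACC = 10.0419% − 9.4289% = 0.6131 pp.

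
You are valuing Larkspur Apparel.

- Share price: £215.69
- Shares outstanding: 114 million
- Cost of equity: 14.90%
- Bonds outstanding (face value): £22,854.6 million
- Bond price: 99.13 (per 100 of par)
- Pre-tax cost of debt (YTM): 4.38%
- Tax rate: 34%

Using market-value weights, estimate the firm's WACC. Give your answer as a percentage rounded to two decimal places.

9.14%

Market value of equity E = 215.69 × 114m = 24588.66m. Market value of debt D = 22854.6m × 99.13/100 = 22655.76498m.
Total capital V = 24588.66 + 22655.76498 = 47244.42498.
Equity: weight = 24588.66/47244.42498 = 0.5205; cost = 14.9%.
Bonds outstanding: weight = 22655.76498/47244.42498 = 0.4795; after-tax cost = 4.38% × (1 − 34%) = 2.8908%.
WACC = 0.5205 × 14.9000% + 0.4795 × 2.8908% = 9.1411%.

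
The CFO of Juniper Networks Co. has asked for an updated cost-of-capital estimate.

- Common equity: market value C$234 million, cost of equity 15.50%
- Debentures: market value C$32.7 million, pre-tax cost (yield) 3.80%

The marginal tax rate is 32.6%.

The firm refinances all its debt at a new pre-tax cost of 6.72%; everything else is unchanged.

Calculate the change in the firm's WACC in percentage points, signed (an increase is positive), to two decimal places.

+0.24 pp

Current WACC:
Total capital V = 234 + 32.7 = 266.7.
Equity: weight = 234/266.7 = 0.8774; cost = 15.5%.
Debentures: weight = 32.7/266.7 = 0.1226; after-tax cost = 3.8% × (1 − 32.6%) = 2.5612%.
WACC = 0.8774 × 15.5000% + 0.1226 × 2.5612% = 13.9136%.
After the change:
Total capital V = 234 + 32.7 = 266.7.
Equity: weight = 234/266.7 = 0.8774; cost = 15.5%.
Debentures: weight = 32.7/266.7 = 0.1226; after-tax cost = 6.72% × (1 − 32.6%) = 4.5293%.
WACC = 0.8774 × 15.5000% + 0.1226 × 4.5293% = 14.1549%.
Change in WACC = 14.1549% − 13.9136% = 0.2413 pp.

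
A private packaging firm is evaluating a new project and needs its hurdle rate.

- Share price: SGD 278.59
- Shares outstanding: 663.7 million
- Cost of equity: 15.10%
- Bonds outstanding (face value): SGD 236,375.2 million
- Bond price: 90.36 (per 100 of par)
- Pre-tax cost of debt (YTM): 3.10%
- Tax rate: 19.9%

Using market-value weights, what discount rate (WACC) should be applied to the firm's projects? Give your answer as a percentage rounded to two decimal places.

Market value of equity E = 278.59 × 663.7m = 184900.183m. Market value of debt D = 236375.2m × 90.36/100 = 213588.63072m.
Total capital V = 184900.183 + 213588.63072 = 398488.81372.
Equity: weight = 184900.183/398488.81372 = 0.4640; cost = 15.1%.
Bonds outstanding: weight = 213588.63072/398488.81372 = 0.5360; after-tax cost = 3.1% × (1 − 19.9%) = 2.4831%.
WACC = 0.4640 × 15.1000% + 0.5360 × 2.4831% = 8.3374%.

8.34%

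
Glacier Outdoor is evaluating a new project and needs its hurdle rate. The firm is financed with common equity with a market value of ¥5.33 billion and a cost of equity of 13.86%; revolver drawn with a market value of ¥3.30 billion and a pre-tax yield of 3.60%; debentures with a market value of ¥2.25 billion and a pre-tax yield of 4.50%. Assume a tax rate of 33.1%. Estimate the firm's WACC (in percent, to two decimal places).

Total capital V = 5.33 + 3.3 + 2.25 = 10.88.
Equity: weight = 5.33/10.88 = 0.4899; cost = 13.86%.
Revolver drawn: weight = 3.3/10.88 = 0.3033; after-tax cost = 3.6% × (1 − 33.1%) = 2.4084%.
Debentures: weight = 2.25/10.88 = 0.2068; after-tax cost = 4.5% × (1 − 33.1%) = 3.0105%.
WACC = 0.4899 × 13.8600% + 0.3033 × 2.4084% + 0.2068 × 3.0105% = 8.1429%.

8.14%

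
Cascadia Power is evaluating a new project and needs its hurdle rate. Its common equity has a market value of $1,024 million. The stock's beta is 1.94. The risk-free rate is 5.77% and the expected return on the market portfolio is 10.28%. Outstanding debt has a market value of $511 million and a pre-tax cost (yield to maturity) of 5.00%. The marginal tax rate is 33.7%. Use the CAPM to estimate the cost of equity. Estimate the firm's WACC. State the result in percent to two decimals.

Market risk premium = 10.28% − 5.77% = 4.51%.
Cost of equity via CAPM: Re = 5.77% + 1.94 × 4.51% = 14.5194%.
Total capital V = 1024 + 511 = 1535.
Equity: weight = 1024/1535 = 0.6671; cost = 14.5194%.
Debt: weight = 511/1535 = 0.3329; after-tax cost = 5% × (1 − 33.7%) = 3.3150%.
WACC = 0.6671 × 14.5194% + 0.3329 × 3.3150% = 10.7895%.

10.79%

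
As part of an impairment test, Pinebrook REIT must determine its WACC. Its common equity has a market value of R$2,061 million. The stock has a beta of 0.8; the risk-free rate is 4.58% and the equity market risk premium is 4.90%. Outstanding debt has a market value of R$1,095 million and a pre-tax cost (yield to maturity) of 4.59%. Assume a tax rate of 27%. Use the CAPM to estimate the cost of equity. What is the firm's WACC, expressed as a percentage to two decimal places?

Cost of equity via CAPM: Re = 4.58% + 0.8 × 4.9% = 8.5000%.
Total capital V = 2061 + 1095 = 3156.
Equity: weight = 2061/3156 = 0.6530; cost = 8.5%.
Debt: weight = 1095/3156 = 0.3470; after-tax cost = 4.59% × (1 − 27%) = 3.3507%.
WACC = 0.6530 × 8.5000% + 0.3470 × 3.3507% = 6.7134%.

6.71%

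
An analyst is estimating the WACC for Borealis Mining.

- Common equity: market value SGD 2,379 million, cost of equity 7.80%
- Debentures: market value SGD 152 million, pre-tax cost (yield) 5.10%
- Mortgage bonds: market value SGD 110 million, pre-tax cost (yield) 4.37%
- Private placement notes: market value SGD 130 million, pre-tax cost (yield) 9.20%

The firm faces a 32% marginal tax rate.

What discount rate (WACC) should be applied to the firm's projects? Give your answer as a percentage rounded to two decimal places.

Total capital V = 2379 + 152 + 110 + 130 = 2771.
Equity: weight = 2379/2771 = 0.8585; cost = 7.8%.
Debentures: weight = 152/2771 = 0.0549; after-tax cost = 5.1% × (1 − 32%) = 3.4680%.
Mortgage bonds: weight = 110/2771 = 0.0397; after-tax cost = 4.37% × (1 − 32%) = 2.9716%.
Private placement notes: weight = 130/2771 = 0.0469; after-tax cost = 9.2% × (1 − 32%) = 6.2560%.
WACC = 0.8585 × 7.8000% + 0.0549 × 3.4680% + 0.0397 × 2.9716% + 0.0469 × 6.2560% = 7.2983%.

7.30%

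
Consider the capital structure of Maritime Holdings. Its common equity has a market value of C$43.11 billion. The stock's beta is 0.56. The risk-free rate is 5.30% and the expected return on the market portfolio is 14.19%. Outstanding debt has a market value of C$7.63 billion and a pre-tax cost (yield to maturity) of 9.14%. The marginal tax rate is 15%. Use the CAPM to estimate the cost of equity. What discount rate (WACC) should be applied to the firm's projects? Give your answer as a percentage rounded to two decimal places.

Market risk premium = 14.19% − 5.3% = 8.89%.
Cost of equity via CAPM: Re = 5.3% + 0.56 × 8.89% = 10.2784%.
Total capital V = 43.11 + 7.63 = 50.74.
Equity: weight = 43.11/50.74 = 0.8496; cost = 10.2784%.
Debt: weight = 7.63/50.74 = 0.1504; after-tax cost = 9.14% × (1 − 15%) = 7.7690%.
WACC = 0.8496 × 10.2784% + 0.1504 × 7.7690% = 9.9011%.

9.90%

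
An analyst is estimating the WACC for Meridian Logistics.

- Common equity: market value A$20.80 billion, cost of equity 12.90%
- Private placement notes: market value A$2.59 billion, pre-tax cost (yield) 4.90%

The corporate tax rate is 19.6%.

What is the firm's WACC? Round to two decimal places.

Total capital V = 20.8 + 2.59 = 23.39.
Equity: weight = 20.8/23.39 = 0.8893; cost = 12.9%.
Private placement notes: weight = 2.59/23.39 = 0.1107; after-tax cost = 4.9% × (1 − 19.6%) = 3.9396%.
WACC = 0.8893 × 12.9000% + 0.1107 × 3.9396% = 11.9078%.

11.91%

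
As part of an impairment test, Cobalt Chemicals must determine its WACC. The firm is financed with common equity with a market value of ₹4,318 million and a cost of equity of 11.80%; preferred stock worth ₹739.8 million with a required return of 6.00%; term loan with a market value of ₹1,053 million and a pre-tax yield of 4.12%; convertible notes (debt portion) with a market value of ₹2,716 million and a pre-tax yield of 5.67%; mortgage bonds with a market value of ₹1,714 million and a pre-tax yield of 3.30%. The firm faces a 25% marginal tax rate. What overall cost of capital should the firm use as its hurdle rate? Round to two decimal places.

7.06%

Total capital V = 4318 + 739.8 + 1053 + 2716 + 1714 = 10540.8.
Equity: weight = 4318/10540.8 = 0.4096; cost = 11.8%.
Preferred: weight = 739.8/10540.8 = 0.0702; cost = 6%.
Term loan: weight = 1053/10540.8 = 0.0999; after-tax cost = 4.12% × (1 − 25%) = 3.0900%.
Convertible notes (debt portion): weight = 2716/10540.8 = 0.2577; after-tax cost = 5.67% × (1 − 25%) = 4.2525%.
Mortgage bonds: weight = 1714/10540.8 = 0.1626; after-tax cost = 3.3% × (1 − 25%) = 2.4750%.
WACC = 0.4096 × 11.8000% + 0.0702 × 6.0000% + 0.0999 × 3.0900% + 0.2577 × 4.2525% + 0.1626 × 2.4750% = 7.0618%.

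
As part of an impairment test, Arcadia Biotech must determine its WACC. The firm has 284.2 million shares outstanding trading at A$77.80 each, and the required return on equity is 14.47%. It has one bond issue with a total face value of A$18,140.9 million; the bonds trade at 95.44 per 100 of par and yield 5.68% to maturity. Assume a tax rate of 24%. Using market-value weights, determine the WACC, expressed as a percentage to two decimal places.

10.01%

Market value of equity E = 77.8 × 284.2m = 22110.76m. Market value of debt D = 18140.9m × 95.44/100 = 17313.67496m.
Total capital V = 22110.76 + 17313.67496 = 39424.43496.
Equity: weight = 22110.76/39424.43496 = 0.5608; cost = 14.47%.
Bonds outstanding: weight = 17313.67496/39424.43496 = 0.4392; after-tax cost = 5.68% × (1 − 24%) = 4.3168%.
WACC = 0.5608 × 14.4700% + 0.4392 × 4.3168% = 10.0111%.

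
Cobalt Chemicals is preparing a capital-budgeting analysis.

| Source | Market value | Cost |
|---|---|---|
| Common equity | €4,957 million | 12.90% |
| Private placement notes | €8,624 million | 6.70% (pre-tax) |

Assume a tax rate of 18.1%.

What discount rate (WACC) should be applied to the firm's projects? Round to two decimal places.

Total capital V = 4957 + 8624 = 13581.
Equity: weight = 4957/13581 = 0.3650; cost = 12.9%.
Private placement notes: weight = 8624/13581 = 0.6350; after-tax cost = 6.7% × (1 − 18.1%) = 5.4873%.
WACC = 0.3650 × 12.9000% + 0.6350 × 5.4873% = 8.1929%.

8.19%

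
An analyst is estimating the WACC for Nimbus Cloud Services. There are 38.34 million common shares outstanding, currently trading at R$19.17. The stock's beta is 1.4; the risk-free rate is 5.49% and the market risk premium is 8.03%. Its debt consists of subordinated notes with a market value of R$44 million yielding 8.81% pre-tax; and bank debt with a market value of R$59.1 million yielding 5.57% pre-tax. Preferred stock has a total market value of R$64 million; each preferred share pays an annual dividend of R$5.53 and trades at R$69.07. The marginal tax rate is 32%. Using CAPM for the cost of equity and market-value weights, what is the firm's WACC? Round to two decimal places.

14.74%

Cost of equity via CAPM: Re = 5.49% + 1.4 × 8.03% = 16.7320%.
Cost of preferred: Rp = 5.53 / 69.07 = 8.0064%.
Market value of equity E = 19.17 × 38.34m = 734.9778m.
Total capital V = 734.9778 + 64 + 44 + 59.1 = 902.0778.
Equity: weight = 734.9778/902.0778 = 0.8148; cost = 16.732%.
Preferred: weight = 64/902.0778 = 0.0709; cost = 8.0064%.
Subordinated notes: weight = 44/902.0778 = 0.0488; after-tax cost = 8.81% × (1 − 32%) = 5.9908%.
Bank debt: weight = 59.1/902.0778 = 0.0655; after-tax cost = 5.57% × (1 − 32%) = 3.7876%.
WACC = 0.8148 × 16.7320% + 0.0709 × 8.0064% + 0.0488 × 5.9908% + 0.0655 × 3.7876% = 14.7410%.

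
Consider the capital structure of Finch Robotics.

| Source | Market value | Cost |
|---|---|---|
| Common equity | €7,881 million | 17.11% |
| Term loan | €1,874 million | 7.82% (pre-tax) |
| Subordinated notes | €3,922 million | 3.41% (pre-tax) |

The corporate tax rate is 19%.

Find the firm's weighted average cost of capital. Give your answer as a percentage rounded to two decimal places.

11.52%

Total capital V = 7881 + 1874 + 3922 = 13677.
Equity: weight = 7881/13677 = 0.5762; cost = 17.11%.
Term loan: weight = 1874/13677 = 0.1370; after-tax cost = 7.82% × (1 − 19%) = 6.3342%.
Subordinated notes: weight = 3922/13677 = 0.2868; after-tax cost = 3.41% × (1 − 19%) = 2.7621%.
WACC = 0.5762 × 17.1100% + 0.1370 × 6.3342% + 0.2868 × 2.7621% = 11.5191%.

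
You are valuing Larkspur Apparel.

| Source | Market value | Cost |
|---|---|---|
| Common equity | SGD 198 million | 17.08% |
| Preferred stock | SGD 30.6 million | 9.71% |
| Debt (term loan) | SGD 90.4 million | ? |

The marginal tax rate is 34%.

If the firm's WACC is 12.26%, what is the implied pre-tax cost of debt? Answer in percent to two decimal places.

3.89%

Total capital V = 198 + 30.6 + 90.4 = 319.
Equity weight = 198/319 = 0.6207.
Preferred weight = 30.6/319 = 0.0959.
Term loan weight = 90.4/319 = 0.2834.
Equity contribution = 0.6207 × 17.08% = 10.6014%.
Preferred contribution = 0.0959 × 9.71% = 0.9314%.
Remaining for debt = 12.26% − 11.5328% = 0.7272%.
Rd × (1 − 34%) × 0.2834 = 0.7272%  ⇒  Rd = 3.8880%.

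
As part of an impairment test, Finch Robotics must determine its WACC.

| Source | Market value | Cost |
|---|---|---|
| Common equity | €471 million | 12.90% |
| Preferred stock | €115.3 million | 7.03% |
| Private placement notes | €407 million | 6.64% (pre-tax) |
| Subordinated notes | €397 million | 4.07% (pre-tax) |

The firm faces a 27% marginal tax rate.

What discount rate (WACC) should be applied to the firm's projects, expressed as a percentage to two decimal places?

7.22%

Total capital V = 471 + 115.3 + 407 + 397 = 1390.3.
Equity: weight = 471/1390.3 = 0.3388; cost = 12.9%.
Preferred: weight = 115.3/1390.3 = 0.0829; cost = 7.03%.
Private placement notes: weight = 407/1390.3 = 0.2927; after-tax cost = 6.64% × (1 − 27%) = 4.8472%.
Subordinated notes: weight = 397/1390.3 = 0.2855; after-tax cost = 4.07% × (1 − 27%) = 2.9711%.
WACC = 0.3388 × 12.9000% + 0.0829 × 7.0300% + 0.2927 × 4.8472% + 0.2855 × 2.9711% = 7.2206%.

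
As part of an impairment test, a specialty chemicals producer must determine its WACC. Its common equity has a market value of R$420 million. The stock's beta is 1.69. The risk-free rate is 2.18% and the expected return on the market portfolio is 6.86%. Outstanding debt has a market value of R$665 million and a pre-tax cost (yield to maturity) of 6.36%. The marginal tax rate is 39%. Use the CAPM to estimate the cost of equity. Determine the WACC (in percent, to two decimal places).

6.28%

Market risk premium = 6.86% − 2.18% = 4.68%.
Cost of equity via CAPM: Re = 2.18% + 1.69 × 4.68% = 10.0892%.
Total capital V = 420 + 665 = 1085.
Equity: weight = 420/1085 = 0.3871; cost = 10.0892%.
Debt: weight = 665/1085 = 0.6129; after-tax cost = 6.36% × (1 − 39%) = 3.8796%.
WACC = 0.3871 × 10.0892% + 0.6129 × 3.8796% = 6.2833%.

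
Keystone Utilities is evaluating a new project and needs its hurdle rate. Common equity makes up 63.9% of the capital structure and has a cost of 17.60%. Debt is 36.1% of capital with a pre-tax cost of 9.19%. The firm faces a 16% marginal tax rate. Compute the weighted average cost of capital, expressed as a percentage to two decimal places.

14.03%

After-tax cost of debt = 9.19% × (1 − 16%) = 7.7196%.
WACC = 0.639 × 17.6000% + 0.361 × 7.7196% = 14.0332%.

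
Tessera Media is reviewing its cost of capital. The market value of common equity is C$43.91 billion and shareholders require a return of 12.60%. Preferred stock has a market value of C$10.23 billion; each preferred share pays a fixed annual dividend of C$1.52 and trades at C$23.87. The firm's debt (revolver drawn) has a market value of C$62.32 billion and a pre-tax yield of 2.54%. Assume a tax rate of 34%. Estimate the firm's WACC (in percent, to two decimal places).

Cost of preferred: Rp = 1.52 / 23.87 = 6.3678%.
Total capital V = 43.91 + 10.23 + 62.32 = 116.46.
Equity: weight = 43.91/116.46 = 0.3770; cost = 12.6%.
Preferred: weight = 10.23/116.46 = 0.0878; cost = 6.3678%.
Revolver drawn: weight = 62.32/116.46 = 0.5351; after-tax cost = 2.54% × (1 − 34%) = 1.6764%.
WACC = 0.3770 × 12.6000% + 0.0878 × 6.3678% + 0.5351 × 1.6764% = 6.2071%.

6.21%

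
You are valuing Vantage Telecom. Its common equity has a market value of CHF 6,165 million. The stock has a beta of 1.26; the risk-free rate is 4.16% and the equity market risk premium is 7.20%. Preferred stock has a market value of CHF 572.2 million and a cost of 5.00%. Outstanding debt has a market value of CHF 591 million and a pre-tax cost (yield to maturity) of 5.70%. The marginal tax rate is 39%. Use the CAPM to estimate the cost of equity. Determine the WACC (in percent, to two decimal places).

Cost of equity via CAPM: Re = 4.16% + 1.26 × 7.2% = 13.2320%.
Total capital V = 6165 + 572.2 + 591 = 7328.2.
Equity: weight = 6165/7328.2 = 0.8413; cost = 13.232%.
Preferred: weight = 572.2/7328.2 = 0.0781; cost = 5%.
Debt: weight = 591/7328.2 = 0.0806; after-tax cost = 5.7% × (1 − 39%) = 3.4770%.
WACC = 0.8413 × 13.2320% + 0.0781 × 5.0000% + 0.0806 × 3.4770% = 11.8025%.

11.80%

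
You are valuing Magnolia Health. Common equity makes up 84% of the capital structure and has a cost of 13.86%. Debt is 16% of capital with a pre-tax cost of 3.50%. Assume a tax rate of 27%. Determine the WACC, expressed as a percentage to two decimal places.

After-tax cost of debt = 3.5% × (1 − 27%) = 2.5550%.
WACC = 0.840 × 13.8600% + 0.160 × 2.5550% = 12.0512%.

12.05%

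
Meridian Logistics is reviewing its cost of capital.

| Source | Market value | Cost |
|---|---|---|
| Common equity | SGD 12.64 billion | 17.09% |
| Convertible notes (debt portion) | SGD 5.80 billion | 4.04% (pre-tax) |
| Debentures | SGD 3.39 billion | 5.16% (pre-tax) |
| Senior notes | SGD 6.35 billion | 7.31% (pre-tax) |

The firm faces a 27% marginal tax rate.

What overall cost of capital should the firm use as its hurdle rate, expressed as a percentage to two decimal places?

Total capital V = 12.64 + 5.8 + 3.39 + 6.35 = 28.18.
Equity: weight = 12.64/28.18 = 0.4485; cost = 17.09%.
Convertible notes (debt portion): weight = 5.8/28.18 = 0.2058; after-tax cost = 4.04% × (1 − 27%) = 2.9492%.
Debentures: weight = 3.39/28.18 = 0.1203; after-tax cost = 5.16% × (1 − 27%) = 3.7668%.
Senior notes: weight = 6.35/28.18 = 0.2253; after-tax cost = 7.31% × (1 − 27%) = 5.3363%.
WACC = 0.4485 × 17.0900% + 0.2058 × 2.9492% + 0.1203 × 3.7668% + 0.2253 × 5.3363% = 9.9282%.

9.93%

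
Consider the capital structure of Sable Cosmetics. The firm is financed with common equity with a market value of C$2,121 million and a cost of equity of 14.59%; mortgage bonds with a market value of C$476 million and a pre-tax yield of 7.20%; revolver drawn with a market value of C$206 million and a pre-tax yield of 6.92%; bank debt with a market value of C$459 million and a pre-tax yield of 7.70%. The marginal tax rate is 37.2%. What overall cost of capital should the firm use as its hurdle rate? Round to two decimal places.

11.10%

Total capital V = 2121 + 476 + 206 + 459 = 3262.
Equity: weight = 2121/3262 = 0.6502; cost = 14.59%.
Mortgage bonds: weight = 476/3262 = 0.1459; after-tax cost = 7.2% × (1 − 37.2%) = 4.5216%.
Revolver drawn: weight = 206/3262 = 0.0632; after-tax cost = 6.92% × (1 − 37.2%) = 4.3458%.
Bank debt: weight = 459/3262 = 0.1407; after-tax cost = 7.7% × (1 − 37.2%) = 4.8356%.
WACC = 0.6502 × 14.5900% + 0.1459 × 4.5216% + 0.0632 × 4.3458% + 0.1407 × 4.8356% = 11.1013%.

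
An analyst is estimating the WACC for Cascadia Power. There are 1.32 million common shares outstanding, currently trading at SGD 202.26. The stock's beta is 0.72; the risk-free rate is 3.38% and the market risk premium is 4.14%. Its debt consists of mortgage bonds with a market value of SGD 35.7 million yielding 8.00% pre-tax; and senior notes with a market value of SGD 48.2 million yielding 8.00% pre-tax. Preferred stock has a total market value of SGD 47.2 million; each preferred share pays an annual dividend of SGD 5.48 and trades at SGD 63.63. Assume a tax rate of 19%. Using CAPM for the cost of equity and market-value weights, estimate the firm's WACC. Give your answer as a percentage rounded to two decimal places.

Cost of equity via CAPM: Re = 3.38% + 0.72 × 4.14% = 6.3608%.
Cost of preferred: Rp = 5.48 / 63.63 = 8.6123%.
Market value of equity E = 202.26 × 1.32m = 266.9832m.
Total capital V = 266.9832 + 47.2 + 35.7 + 48.2 = 398.0832.
Equity: weight = 266.9832/398.0832 = 0.6707; cost = 6.3608%.
Preferred: weight = 47.2/398.0832 = 0.1186; cost = 8.6123%.
Mortgage bonds: weight = 35.7/398.0832 = 0.0897; after-tax cost = 8% × (1 − 19%) = 6.4800%.
Senior notes: weight = 48.2/398.0832 = 0.1211; after-tax cost = 8% × (1 − 19%) = 6.4800%.
WACC = 0.6707 × 6.3608% + 0.1186 × 8.6123% + 0.0897 × 6.4800% + 0.1211 × 6.4800% = 6.6529%.

6.65%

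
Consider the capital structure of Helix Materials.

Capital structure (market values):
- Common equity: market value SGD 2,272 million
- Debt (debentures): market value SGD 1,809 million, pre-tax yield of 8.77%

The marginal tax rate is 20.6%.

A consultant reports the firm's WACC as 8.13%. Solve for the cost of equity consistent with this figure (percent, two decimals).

9.06%

Total capital V = 2272 + 1809 = 4081.
Equity weight = 2272/4081 = 0.5567.
Debentures weight = 1809/4081 = 0.4433.
Debt contribution = 0.4433 × 8.77% × (1 − 20.6%) = 3.0867%.
Required equity contribution = 8.13% − 3.0867% = 5.0433%.
Re = 5.0433% / 0.5567 = 9.0589%.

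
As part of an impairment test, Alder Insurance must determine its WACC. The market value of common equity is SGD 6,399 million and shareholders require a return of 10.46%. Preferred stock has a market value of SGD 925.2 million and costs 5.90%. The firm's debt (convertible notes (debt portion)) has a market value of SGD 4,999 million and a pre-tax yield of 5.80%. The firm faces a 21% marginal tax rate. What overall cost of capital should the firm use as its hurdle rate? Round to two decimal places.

Total capital V = 6399 + 925.2 + 4999 = 12323.2.
Equity: weight = 6399/12323.2 = 0.5193; cost = 10.46%.
Preferred: weight = 925.2/12323.2 = 0.0751; cost = 5.9%.
Convertible notes (debt portion): weight = 4999/12323.2 = 0.4057; after-tax cost = 5.8% × (1 − 21%) = 4.5820%.
WACC = 0.5193 × 10.4600% + 0.0751 × 5.9000% + 0.4057 × 4.5820% = 7.7332%.

7.73%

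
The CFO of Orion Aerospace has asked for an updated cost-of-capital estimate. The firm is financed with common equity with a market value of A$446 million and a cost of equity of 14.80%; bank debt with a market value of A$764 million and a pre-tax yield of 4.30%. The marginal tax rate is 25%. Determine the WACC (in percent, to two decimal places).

Total capital V = 446 + 764 = 1210.
Equity: weight = 446/1210 = 0.3686; cost = 14.8%.
Bank debt: weight = 764/1210 = 0.6314; after-tax cost = 4.3% × (1 − 25%) = 3.2250%.
WACC = 0.3686 × 14.8000% + 0.6314 × 3.2250% = 7.4915%.

7.49%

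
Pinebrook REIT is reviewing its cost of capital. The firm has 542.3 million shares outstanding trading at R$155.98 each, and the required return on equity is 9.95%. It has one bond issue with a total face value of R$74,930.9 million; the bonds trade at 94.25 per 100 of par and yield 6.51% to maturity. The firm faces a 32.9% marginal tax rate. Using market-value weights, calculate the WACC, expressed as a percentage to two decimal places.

7.41%

Market value of equity E = 155.98 × 542.3m = 84587.954m. Market value of debt D = 74930.9m × 94.25/100 = 70622.37325m.
Total capital V = 84587.954 + 70622.37325 = 155210.32725.
Equity: weight = 84587.954/155210.32725 = 0.5450; cost = 9.95%.
Bonds outstanding: weight = 70622.37325/155210.32725 = 0.4550; after-tax cost = 6.51% × (1 − 32.9%) = 4.3682%.
WACC = 0.5450 × 9.9500% + 0.4550 × 4.3682% = 7.4102%.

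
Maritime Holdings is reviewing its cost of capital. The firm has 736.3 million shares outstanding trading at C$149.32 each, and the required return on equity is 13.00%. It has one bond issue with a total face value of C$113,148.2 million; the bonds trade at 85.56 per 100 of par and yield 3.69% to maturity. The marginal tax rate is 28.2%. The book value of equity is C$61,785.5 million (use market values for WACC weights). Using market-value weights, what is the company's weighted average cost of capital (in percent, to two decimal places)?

Market value of equity E = 149.32 × 736.3m = 109944.316m. Market value of debt D = 113148.2m × 85.56/100 = 96809.59992m.
Total capital V = 109944.316 + 96809.59992 = 206753.91592.
Equity: weight = 109944.316/206753.91592 = 0.5318; cost = 13%.
Bonds outstanding: weight = 96809.59992/206753.91592 = 0.4682; after-tax cost = 3.69% × (1 − 28.2%) = 2.6494%.
WACC = 0.5318 × 13.0000% + 0.4682 × 2.6494% = 8.1535%.

8.15%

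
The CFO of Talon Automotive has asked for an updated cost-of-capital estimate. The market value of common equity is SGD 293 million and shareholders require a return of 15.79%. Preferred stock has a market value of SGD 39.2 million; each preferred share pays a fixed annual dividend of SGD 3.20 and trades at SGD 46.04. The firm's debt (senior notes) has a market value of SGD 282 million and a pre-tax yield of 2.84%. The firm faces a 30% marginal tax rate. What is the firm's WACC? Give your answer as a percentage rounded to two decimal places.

8.89%

Cost of preferred: Rp = 3.2 / 46.04 = 6.9505%.
Total capital V = 293 + 39.2 + 282 = 614.2.
Equity: weight = 293/614.2 = 0.4770; cost = 15.79%.
Preferred: weight = 39.2/614.2 = 0.0638; cost = 6.9505%.
Senior notes: weight = 282/614.2 = 0.4591; after-tax cost = 2.84% × (1 − 30%) = 1.9880%.
WACC = 0.4770 × 15.7900% + 0.0638 × 6.9505% + 0.4591 × 1.9880% = 8.8889%.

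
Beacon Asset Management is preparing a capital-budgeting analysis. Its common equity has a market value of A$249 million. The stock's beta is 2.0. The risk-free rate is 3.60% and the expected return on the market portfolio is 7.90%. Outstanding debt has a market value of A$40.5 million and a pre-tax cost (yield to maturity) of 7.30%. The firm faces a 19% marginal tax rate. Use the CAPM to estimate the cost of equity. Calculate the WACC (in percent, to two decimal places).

11.32%

Market risk premium = 7.9% − 3.6% = 4.3%.
Cost of equity via CAPM: Re = 3.6% + 2.0 × 4.3% = 12.2000%.
Total capital V = 249 + 40.5 = 289.5.
Equity: weight = 249/289.5 = 0.8601; cost = 12.2%.
Debt: weight = 40.5/289.5 = 0.1399; after-tax cost = 7.3% × (1 − 19%) = 5.9130%.
WACC = 0.8601 × 12.2000% + 0.1399 × 5.9130% = 11.3205%.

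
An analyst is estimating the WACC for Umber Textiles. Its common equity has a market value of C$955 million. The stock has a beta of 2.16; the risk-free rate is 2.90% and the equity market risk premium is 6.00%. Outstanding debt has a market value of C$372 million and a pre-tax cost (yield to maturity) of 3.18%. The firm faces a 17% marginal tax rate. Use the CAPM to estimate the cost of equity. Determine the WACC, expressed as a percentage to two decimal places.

12.15%

Cost of equity via CAPM: Re = 2.9% + 2.16 × 6.0% = 15.8600%.
Total capital V = 955 + 372 = 1327.
Equity: weight = 955/1327 = 0.7197; cost = 15.86%.
Debt: weight = 372/1327 = 0.2803; after-tax cost = 3.18% × (1 − 17%) = 2.6394%.
WACC = 0.7197 × 15.8600% + 0.2803 × 2.6394% = 12.1538%.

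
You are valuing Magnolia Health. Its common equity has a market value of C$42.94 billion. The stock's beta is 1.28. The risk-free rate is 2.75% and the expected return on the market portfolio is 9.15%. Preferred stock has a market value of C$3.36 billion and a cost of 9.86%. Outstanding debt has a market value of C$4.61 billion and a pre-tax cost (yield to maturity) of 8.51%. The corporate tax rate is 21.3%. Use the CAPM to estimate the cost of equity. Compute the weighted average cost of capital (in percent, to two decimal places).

Market risk premium = 9.15% − 2.75% = 6.4%.
Cost of equity via CAPM: Re = 2.75% + 1.28 × 6.4% = 10.9420%.
Total capital V = 42.94 + 3.36 + 4.61 = 50.91.
Equity: weight = 42.94/50.91 = 0.8434; cost = 10.942%.
Preferred: weight = 3.36/50.91 = 0.0660; cost = 9.86%.
Debt: weight = 4.61/50.91 = 0.0906; after-tax cost = 8.51% × (1 − 21.3%) = 6.6974%.
WACC = 0.8434 × 10.9420% + 0.0660 × 9.8600% + 0.0906 × 6.6974% = 10.4862%.

10.49%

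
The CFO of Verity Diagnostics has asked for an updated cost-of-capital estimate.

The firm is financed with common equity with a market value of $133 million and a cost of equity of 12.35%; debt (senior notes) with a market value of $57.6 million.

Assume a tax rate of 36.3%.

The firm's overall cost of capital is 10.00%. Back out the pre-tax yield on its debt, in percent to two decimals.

7.18%

Total capital V = 133 + 57.6 = 190.6.
Equity weight = 133/190.6 = 0.6978.
Senior notes weight = 57.6/190.6 = 0.3022.
Equity contribution = 0.6978 × 12.35% = 8.6178%.
Remaining for debt = 10.0% − 8.6178% = 1.3822%.
Rd × (1 − 36.3%) × 0.3022 = 1.3822%  ⇒  Rd = 7.1802%.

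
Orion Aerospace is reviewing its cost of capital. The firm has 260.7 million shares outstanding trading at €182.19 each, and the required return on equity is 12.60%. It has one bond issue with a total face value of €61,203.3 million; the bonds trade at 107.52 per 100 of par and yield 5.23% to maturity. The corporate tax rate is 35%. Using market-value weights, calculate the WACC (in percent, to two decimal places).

7.26%

Market value of equity E = 182.19 × 260.7m = 47496.933m. Market value of debt D = 61203.3m × 107.52/100 = 65805.78816m.
Total capital V = 47496.933 + 65805.78816 = 113302.72116.
Equity: weight = 47496.933/113302.72116 = 0.4192; cost = 12.6%.
Bonds outstanding: weight = 65805.78816/113302.72116 = 0.5808; after-tax cost = 5.23% × (1 − 35%) = 3.3995%.
WACC = 0.4192 × 12.6000% + 0.5808 × 3.3995% = 7.2564%.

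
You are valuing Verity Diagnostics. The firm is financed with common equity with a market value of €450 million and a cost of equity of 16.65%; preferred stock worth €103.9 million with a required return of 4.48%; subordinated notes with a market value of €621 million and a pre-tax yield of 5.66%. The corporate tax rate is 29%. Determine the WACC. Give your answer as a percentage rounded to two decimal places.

Total capital V = 450 + 103.9 + 621 = 1174.9.
Equity: weight = 450/1174.9 = 0.3830; cost = 16.65%.
Preferred: weight = 103.9/1174.9 = 0.0884; cost = 4.48%.
Subordinated notes: weight = 621/1174.9 = 0.5286; after-tax cost = 5.66% × (1 − 29%) = 4.0186%.
WACC = 0.3830 × 16.6500% + 0.0884 × 4.4800% + 0.5286 × 4.0186% = 8.8974%.

8.90%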